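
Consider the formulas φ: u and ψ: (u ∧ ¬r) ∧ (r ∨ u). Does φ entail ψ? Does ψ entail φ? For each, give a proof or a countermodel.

Not equivalent: only (⇐) holds.

(→) This fails. Under u = T, r = T, the left side is true but the right side is false.

(←) Assume the antecedent. If u is true, u reduces to true regardless of the other variables. If u is false, the antecedent cannot hold. Either way u holds.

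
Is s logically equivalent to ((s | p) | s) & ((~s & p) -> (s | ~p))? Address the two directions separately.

[⇒] Assume the antecedent. If p is true, the antecedent forces (p = T, s = T), and the consequent holds there. If p is false, the antecedent forces (p = F, s = T), and the consequent holds there. Either way the consequent holds.

[⇐] Assume the antecedent. If p is true, the antecedent forces (p = T, s = T), and s holds there. If p is false, the antecedent forces (p = F, s = T), and s holds there. Either way s holds.

Both implications hold.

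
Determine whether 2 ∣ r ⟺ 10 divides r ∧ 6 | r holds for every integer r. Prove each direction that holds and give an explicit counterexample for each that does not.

[⇒] This fails: take r = 2. Certainly 2 ∣ 2, but 10 ∤ 2.

[⇐] Suppose 10 ∣ r and 6 ∣ r. Any common multiple of 10 and 6 is a multiple of their lcm; here lcm(10, 6) = 10·6/gcd(10, 6) = 60/2 = 30, so 30 ∣ r. Since 2 ∣ 30, it follows that 2 ∣ r.

(⇒) fails; (⇐) holds.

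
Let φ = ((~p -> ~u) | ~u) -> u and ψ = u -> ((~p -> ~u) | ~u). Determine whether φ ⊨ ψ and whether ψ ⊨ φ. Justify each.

(→) This fails. Under p = F, u = T, the left side is true but the right side is false.

(←) This fails. Under p = F, u = F, the left side is false but the right side is true.

Both directions fail.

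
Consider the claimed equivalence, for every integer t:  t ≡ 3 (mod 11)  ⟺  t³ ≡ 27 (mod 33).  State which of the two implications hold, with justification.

Only the reverse direction holds.

(⇐) The residues r modulo 33 with r³ ≡ 27 (mod 33) are exactly {3}, and each is ≡ 3 (mod 11).

(⇒) This fails: take t = 14. Then 14 ≡ 3 (mod 11), but 14³ = 2744 ≡ 5 (mod 33), not 27.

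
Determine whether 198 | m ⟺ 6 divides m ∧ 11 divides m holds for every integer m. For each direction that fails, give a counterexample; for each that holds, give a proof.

(⇒) holds; (⇐) fails.

(⟹) If 198 ∣ m, write m = 198q. Since 198 = 33·6, m = 6·(33q), so 6 ∣ m; and since 198 = 18·11, m = 11·(18q), so 11 ∣ m.

(⟸) This fails: take m = 66. Both 6 ∣ 66 and 11 ∣ 66, yet 66 is not a multiple of 198 (since 66 = 0·198 + 66), so 198 ∤ 66.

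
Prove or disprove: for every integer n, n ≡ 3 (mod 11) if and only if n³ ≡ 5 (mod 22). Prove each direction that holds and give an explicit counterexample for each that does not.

Only the reverse direction holds.

(⟹) This fails: take n = 14. Then 14 ≡ 3 (mod 11), but 14³ = 2744 ≡ 16 (mod 22), not 5.

(⟸) Conversely, the residues r modulo 22 with r³ ≡ 5 (mod 22) are exactly {3}, and each is ≡ 3 (mod 11).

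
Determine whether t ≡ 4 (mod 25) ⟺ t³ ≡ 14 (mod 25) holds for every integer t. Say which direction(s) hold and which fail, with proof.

Forward direction. Suppose t ≡ 4 (mod 25). Write t = 25j + 4. Then (25j + 4)³ = 15625j³ + 7500j² + 1200j + 64 = 25(625j³ + 300j² + 48j + 2) + 14, so t³ ≡ 14 (mod 25).

Converse. Suppose t³ ≡ 14 (mod 25). The only residue r in {0, …, 24} with r³ ≡ 14 (mod 25) is r = 4, so t ≡ 4 (mod 25).

Both directions hold; the statement is true.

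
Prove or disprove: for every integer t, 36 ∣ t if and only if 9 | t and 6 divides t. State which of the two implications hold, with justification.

Not equivalent: only (⇒) holds.

(⇐) This fails: take t = 18. Both 9 ∣ 18 and 6 ∣ 18, yet 18 is not a multiple of 36 (since 18 = 0·36 + 18), so 36 ∤ 18.

(⇒) If 36 ∣ t, write t = 36q. Since 36 = 4·9, t = 9·(4q), so 9 ∣ t; and since 36 = 6·6, t = 6·(6q), so 6 ∣ t.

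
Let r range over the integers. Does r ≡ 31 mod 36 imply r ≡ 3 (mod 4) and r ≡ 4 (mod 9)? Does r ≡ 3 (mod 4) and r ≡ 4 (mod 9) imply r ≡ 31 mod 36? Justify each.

Both implications hold.

(⇒) Suppose r ≡ 31 (mod 36); write r = 36j + 31. Since 4 ∣ 36, reducing mod 4 gives r ≡ 31 ≡ 3 (mod 4); since 9 ∣ 36, reducing mod 9 gives r ≡ 31 ≡ 4 (mod 9).

(⇐) Conversely, if r ≡ 3 (mod 4) and r ≡ 4 (mod 9), then by the Chinese remainder theorem r ≡ 31 (mod 36). This is exactly r ≡ 31 (mod 36).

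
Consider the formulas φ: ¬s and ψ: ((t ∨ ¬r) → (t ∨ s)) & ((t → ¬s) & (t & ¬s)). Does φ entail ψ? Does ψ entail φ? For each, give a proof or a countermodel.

Not equivalent: only (⇐) holds.

(→) This fails. Under s = F, r = F, t = F, the left side is true but the right side is false.

(←) Assume the antecedent. If s is true, the antecedent cannot hold. If s is false, ¬s reduces to true regardless of the other variables. Either way ¬s holds.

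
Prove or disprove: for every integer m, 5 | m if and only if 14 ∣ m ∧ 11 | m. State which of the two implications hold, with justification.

(⇒) This fails: take m = 5. Certainly 5 ∣ 5, but 14 ∤ 5.

(⇐) This fails: take m = 154. Both 14 ∣ 154 and 11 ∣ 154, yet 154 is not a multiple of 5 (since 154 = 30·5 + 4), so 5 ∤ 154.

Neither direction holds.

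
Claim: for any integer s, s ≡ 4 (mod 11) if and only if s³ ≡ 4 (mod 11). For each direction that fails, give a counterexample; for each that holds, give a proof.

Neither direction holds.

(⇒) This fails: take s = 4. Then 4 ≡ 4 (mod 11), but 4³ = 64 ≡ 9 (mod 11), not 4.

(⇐) This fails: take s = 5. Then 5³ = 125 ≡ 4 (mod 11), yet 5 ≡ 5 (mod 11), not 4.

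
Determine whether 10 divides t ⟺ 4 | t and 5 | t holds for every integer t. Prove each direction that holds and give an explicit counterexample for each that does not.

Only the converse holds.

[⇒] This fails: take t = 10. Certainly 10 ∣ 10, but 4 ∤ 10.

[⇐] Suppose 4 ∣ t and 5 ∣ t. Any common multiple of 4 and 5 is a multiple of their lcm; here gcd(4, 5) = 1, so lcm(4, 5) = 4·5 = 20, so 20 ∣ t. Since 10 ∣ 20, it follows that 10 ∣ t.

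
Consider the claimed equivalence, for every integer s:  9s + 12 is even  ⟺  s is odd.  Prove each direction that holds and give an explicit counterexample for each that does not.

(⟹) This fails: s = 4 gives 9s + 12 = 48, which is even, but 4 is even, not odd.

(⟸) This also fails: s = 5 is odd, but 9s + 12 = 57 is odd, not even.

Neither implication holds.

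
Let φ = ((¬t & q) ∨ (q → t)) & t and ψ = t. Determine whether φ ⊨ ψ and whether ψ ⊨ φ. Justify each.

Forward direction. Assume the antecedent. If q is true, the antecedent forces (q = T, t = T), and t holds there. If q is false, the antecedent forces (q = F, t = T), and t holds there. Either way t holds.

Converse. Assume the antecedent. If q is true, the antecedent forces (q = T, t = T), and ((¬t & q) ∨ (q → t)) & t holds there. If q is false, the antecedent forces (q = F, t = T), and ((¬t & q) ∨ (q → t)) & t holds there. Either way ((¬t & q) ∨ (q → t)) & t holds.

Both directions hold; the statement is true.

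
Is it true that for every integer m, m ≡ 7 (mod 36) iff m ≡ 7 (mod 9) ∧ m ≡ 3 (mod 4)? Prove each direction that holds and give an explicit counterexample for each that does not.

(⇒) Suppose m ≡ 7 (mod 36); write m = 36j + 7. Since 9 ∣ 36, reducing mod 9 gives m ≡ 7 (mod 9); since 4 ∣ 36, reducing mod 4 gives m ≡ 7 ≡ 3 (mod 4).

(⇐) Conversely, if m ≡ 7 (mod 9) and m ≡ 3 (mod 4), then by the Chinese remainder theorem m ≡ 7 (mod 36). This is exactly m ≡ 7 (mod 36).

Both directions hold; the statement is true.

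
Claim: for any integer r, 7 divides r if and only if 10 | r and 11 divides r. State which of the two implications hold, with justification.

Forward direction. This fails: take r = 7. Certainly 7 ∣ 7, but 10 ∤ 7.

Converse. This fails: take r = 110. Both 10 ∣ 110 and 11 ∣ 110, yet 110 is not a multiple of 7 (since 110 = 15·7 + 5), so 7 ∤ 110.

Both directions fail.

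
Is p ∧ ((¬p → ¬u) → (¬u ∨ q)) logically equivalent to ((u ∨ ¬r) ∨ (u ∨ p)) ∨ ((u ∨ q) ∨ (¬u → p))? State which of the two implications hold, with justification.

(⇒) holds; (⇐) fails.

[⇐] This fails. Under r = F, u = F, p = F, q = F, the left side is false but the right side is true.

[⇒] Assume the antecedent. If p is true, the consequent reduces to true regardless of the other variables. If p is false, the antecedent cannot hold. Either way the consequent holds.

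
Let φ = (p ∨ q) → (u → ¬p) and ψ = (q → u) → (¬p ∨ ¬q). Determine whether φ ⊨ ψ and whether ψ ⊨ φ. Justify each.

Only the forward direction holds.

(⇒) Assume the antecedent. If p is true, the antecedent forces (p = T, q = F, u = F) or (p = T, q = T, u = F), and (q → u) → (¬p ∨ ¬q) holds there. If p is false, (q → u) → (¬p ∨ ¬q) reduces to true regardless of the other variables. Either way (q → u) → (¬p ∨ ¬q) holds.

(⇐) This fails. Under p = T, q = F, u = T, the left side is false but the right side is true.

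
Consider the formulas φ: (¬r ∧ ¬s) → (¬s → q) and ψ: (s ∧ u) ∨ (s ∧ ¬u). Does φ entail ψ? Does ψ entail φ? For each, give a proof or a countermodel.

[⇐] Assume the antecedent. If s is true, (¬r ∧ ¬s) → (¬s → q) reduces to true regardless of the other variables. If s is false, the antecedent cannot hold. Either way (¬r ∧ ¬s) → (¬s → q) holds.

[⇒] This fails. Under u = F, r = T, s = F, q = F, the left side is true but the right side is false.

The forward direction fails; the converse holds.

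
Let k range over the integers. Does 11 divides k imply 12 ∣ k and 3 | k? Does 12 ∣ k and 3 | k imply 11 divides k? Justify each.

(→) This fails: take k = 11. Certainly 11 ∣ 11, but 12 ∤ 11.

(←) This fails: take k = 12. Both 12 ∣ 12 and 3 ∣ 12, yet 12 is not a multiple of 11 (since 12 = 1·11 + 1), so 11 ∤ 12.

(⇒) fails and (⇐) fails.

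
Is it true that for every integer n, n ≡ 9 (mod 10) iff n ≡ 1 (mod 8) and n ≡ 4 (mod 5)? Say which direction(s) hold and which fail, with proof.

(⇒) This fails: n = 19 gives 19 ≡ 9 (mod 10) but 19 ≡ 3 (mod 8), so the conjunction on the right does not hold.

(⇐) Conversely, if n ≡ 1 (mod 8) and n ≡ 4 (mod 5), then by the Chinese remainder theorem n ≡ 9 (mod 40). Since 9 ≡ 9 (mod 10) and 10 ∣ 40, we get n ≡ 9 (mod 10).

Only the reverse direction holds.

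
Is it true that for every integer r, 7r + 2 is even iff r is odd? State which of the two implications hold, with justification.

(⟹) This fails: r = 0 gives 7r + 2 = 2, which is even, but 0 is even, not odd.

(⟸) This also fails: r = 3 is odd, but 7r + 2 = 23 is odd, not even.

Neither implication holds.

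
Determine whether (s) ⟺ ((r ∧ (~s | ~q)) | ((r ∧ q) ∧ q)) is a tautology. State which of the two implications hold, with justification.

(⟹) This fails. Under r = F, s = T, q = F, the left side is true but the right side is false.

(⟸) This fails. Under r = T, s = F, q = F, the left side is false but the right side is true.

Both directions fail.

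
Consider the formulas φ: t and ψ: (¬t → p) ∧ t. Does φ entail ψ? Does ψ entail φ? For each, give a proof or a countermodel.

Both directions hold.

Converse. Assume the antecedent. If t is true, t reduces to true regardless of the other variables. If t is false, the antecedent cannot hold. Either way t holds.

Forward direction. Assume the antecedent. If t is true, (¬t → p) ∧ t reduces to true regardless of the other variables. If t is false, the antecedent cannot hold. Either way (¬t → p) ∧ t holds.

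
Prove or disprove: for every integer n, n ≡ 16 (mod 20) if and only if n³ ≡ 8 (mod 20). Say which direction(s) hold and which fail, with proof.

[⇒] This fails: take n = 16. Then 16 ≡ 16 (mod 20), but 16³ = 4096 ≡ 16 (mod 20), not 8.

[⇐] This fails: take n = 2. Then 2³ = 8 ≡ 8 (mod 20), yet 2 ≡ 2 (mod 20), not 16.

Neither direction holds.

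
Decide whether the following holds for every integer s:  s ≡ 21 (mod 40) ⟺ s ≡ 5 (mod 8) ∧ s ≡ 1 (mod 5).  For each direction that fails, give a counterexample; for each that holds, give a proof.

Equivalent; both directions hold.

[⇒] Suppose s ≡ 21 (mod 40); write s = 40j + 21. Since 8 ∣ 40, reducing mod 8 gives s ≡ 21 ≡ 5 (mod 8); since 5 ∣ 40, reducing mod 5 gives s ≡ 21 ≡ 1 (mod 5).

[⇐] Conversely, if s ≡ 5 (mod 8) and s ≡ 1 (mod 5), then by the Chinese remainder theorem s ≡ 21 (mod 40). This is exactly s ≡ 21 (mod 40).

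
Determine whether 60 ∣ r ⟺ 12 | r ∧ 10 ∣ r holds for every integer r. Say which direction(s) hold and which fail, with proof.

(→) If 60 ∣ r, write r = 60q. Since 60 = 5·12, r = 12·(5q), so 12 ∣ r; and since 60 = 6·10, r = 10·(6q), so 10 ∣ r.

(←) Suppose 12 ∣ r and 10 ∣ r. Any common multiple of 12 and 10 is a multiple of their lcm; here lcm(12, 10) = 12·10/gcd(12, 10) = 120/2 = 60, so 60 ∣ r.

Both implications hold.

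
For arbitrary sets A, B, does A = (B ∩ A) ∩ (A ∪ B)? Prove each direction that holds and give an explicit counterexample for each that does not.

(⊆) This inclusion fails. Take A = {1}, B = ∅; then 1 ∈ A but 1 ∉ (B ∩ A) ∩ (A ∪ B).

(⊇) Let x ∈ (B ∩ A) ∩ (A ∪ B). Then x ∈ A ∩ B, from which x ∈ A.

(⊆) fails; (⊇) holds.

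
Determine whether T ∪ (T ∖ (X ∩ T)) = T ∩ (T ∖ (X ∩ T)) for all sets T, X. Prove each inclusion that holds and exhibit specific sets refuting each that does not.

(⟹) This inclusion fails. Take T = {1}, X = {1}; then 1 ∈ T ∪ (T ∖ (X ∩ T)) but 1 ∉ T ∩ (T ∖ (X ∩ T)).

(⟸) Let x ∈ T ∩ (T ∖ (X ∩ T)). Then x ∈ T and x ∉ X, from which x ∈ T ∪ (T ∖ (X ∩ T)).

The sets are not equal: only the reverse inclusion holds.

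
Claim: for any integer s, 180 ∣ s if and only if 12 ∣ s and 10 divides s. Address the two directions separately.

The forward direction holds; the converse fails.

[⇒] If 180 ∣ s, write s = 180q. Since 180 = 15·12, s = 12·(15q), so 12 ∣ s; and since 180 = 18·10, s = 10·(18q), so 10 ∣ s.

[⇐] This fails: take s = 60. Both 12 ∣ 60 and 10 ∣ 60, yet 60 is not a multiple of 180 (since 60 = 0·180 + 60), so 180 ∤ 60.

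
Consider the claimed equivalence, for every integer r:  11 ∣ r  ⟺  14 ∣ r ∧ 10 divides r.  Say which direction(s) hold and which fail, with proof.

(→) This fails: take r = 11. Certainly 11 ∣ 11, but 14 ∤ 11.

(←) This fails: take r = 70. Both 14 ∣ 70 and 10 ∣ 70, yet 70 is not a multiple of 11 (since 70 = 6·11 + 4), so 11 ∤ 70.

Neither implication holds.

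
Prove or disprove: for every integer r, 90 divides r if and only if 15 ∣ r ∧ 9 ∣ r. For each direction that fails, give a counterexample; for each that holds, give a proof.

Only the forward implication holds.

[⇒] If 90 ∣ r, write r = 90q. Since 90 = 6·15, r = 15·(6q), so 15 ∣ r; and since 90 = 10·9, r = 9·(10q), so 9 ∣ r.

[⇐] This fails: take r = 45. Both 15 ∣ 45 and 9 ∣ 45, yet 45 is not a multiple of 90 (since 45 = 0·90 + 45), so 90 ∤ 45.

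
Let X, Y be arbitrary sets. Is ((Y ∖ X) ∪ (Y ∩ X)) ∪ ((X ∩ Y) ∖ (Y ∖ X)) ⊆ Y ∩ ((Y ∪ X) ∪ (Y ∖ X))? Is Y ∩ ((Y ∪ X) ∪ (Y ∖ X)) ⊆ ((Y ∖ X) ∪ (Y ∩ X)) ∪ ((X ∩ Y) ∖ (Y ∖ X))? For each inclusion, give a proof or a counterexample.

Forward inclusion. Let x ∈ ((Y ∖ X) ∪ (Y ∩ X)) ∪ ((X ∩ Y) ∖ (Y ∖ X)). Then either x ∈ Y and x ∉ X; or x ∈ X ∩ Y. In each case x ∈ Y ∩ ((Y ∪ X) ∪ (Y ∖ X)), so ((Y ∖ X) ∪ (Y ∩ X)) ∪ ((X ∩ Y) ∖ (Y ∖ X)) ⊆ Y ∩ ((Y ∪ X) ∪ (Y ∖ X)).

Reverse inclusion. Let x ∈ Y ∩ ((Y ∪ X) ∪ (Y ∖ X)). Then either x ∈ Y and x ∉ X; or x ∈ X ∩ Y. In each case x ∈ ((Y ∖ X) ∪ (Y ∩ X)) ∪ ((X ∩ Y) ∖ (Y ∖ X)), so Y ∩ ((Y ∪ X) ∪ (Y ∖ X)) ⊆ ((Y ∖ X) ∪ (Y ∩ X)) ∪ ((X ∩ Y) ∖ (Y ∖ X)).

Both inclusions hold; the sets are equal.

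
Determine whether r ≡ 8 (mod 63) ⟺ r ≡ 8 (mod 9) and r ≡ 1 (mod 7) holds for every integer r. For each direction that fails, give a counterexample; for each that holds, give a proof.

(⟹) Suppose r ≡ 8 (mod 63); write r = 63j + 8. Since 9 ∣ 63, reducing mod 9 gives r ≡ 8 (mod 9); since 7 ∣ 63, reducing mod 7 gives r ≡ 8 ≡ 1 (mod 7).

(⟸) Conversely, if r ≡ 8 (mod 9) and r ≡ 1 (mod 7), then by the Chinese remainder theorem r ≡ 8 (mod 63). This is exactly r ≡ 8 (mod 63).

Both directions hold.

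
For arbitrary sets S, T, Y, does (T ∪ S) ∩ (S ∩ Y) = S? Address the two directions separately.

The sets are not equal: only the forward inclusion holds.

Forward inclusion. Let x ∈ (T ∪ S) ∩ (S ∩ Y). Then either x ∈ S ∩ Y and x ∉ T; or x ∈ S ∩ T ∩ Y. In each case x ∈ S, so (T ∪ S) ∩ (S ∩ Y) ⊆ S.

Reverse inclusion. This inclusion fails. Take S = {1}, T = ∅, Y = ∅; then 1 ∈ S but 1 ∉ (T ∪ S) ∩ (S ∩ Y).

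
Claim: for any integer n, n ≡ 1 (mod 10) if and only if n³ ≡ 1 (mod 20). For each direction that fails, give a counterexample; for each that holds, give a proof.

Forward direction. This fails: take n = 11. Then 11 ≡ 1 (mod 10), but 11³ = 1331 ≡ 11 (mod 20), not 1.

Converse. The residues r modulo 20 with r³ ≡ 1 (mod 20) are exactly {1}, and each is ≡ 1 (mod 10).

(⇒) fails; (⇐) holds.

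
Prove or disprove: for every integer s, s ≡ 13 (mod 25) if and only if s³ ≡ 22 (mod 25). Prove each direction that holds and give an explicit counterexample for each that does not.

(⟸) Suppose s³ ≡ 22 (mod 25). The only residue r in {0, …, 24} with r³ ≡ 22 (mod 25) is r = 13, so s ≡ 13 (mod 25).

(⟹) Suppose s ≡ 13 (mod 25). Write s = 25j + 13. Then (25j + 13)³ = 15625j³ + 24375j² + 12675j + 2197 = 25(625j³ + 975j² + 507j + 87) + 22, so s³ ≡ 22 (mod 25).

Both directions hold.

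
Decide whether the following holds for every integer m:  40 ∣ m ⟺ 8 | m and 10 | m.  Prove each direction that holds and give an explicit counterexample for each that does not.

The biconditional holds.

(⟸) Suppose 8 ∣ m and 10 ∣ m. Any common multiple of 8 and 10 is a multiple of their lcm; here lcm(8, 10) = 8·10/gcd(8, 10) = 80/2 = 40, so 40 ∣ m.

(⟹) If 40 ∣ m, write m = 40q. Since 40 = 5·8, m = 8·(5q), so 8 ∣ m; and since 40 = 4·10, m = 10·(4q), so 10 ∣ m.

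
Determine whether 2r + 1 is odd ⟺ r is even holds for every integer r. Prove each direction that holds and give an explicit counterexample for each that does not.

(⟹) This fails: take r = 7. Then 2r + 1 = 15, which is odd, yet r = 7 is odd, not even.

(⟸) Suppose r is even. Since 2 is even, 2r is even for every r, so 2r + 1 has the same parity as 1, which is odd. Hence 2r + 1 is odd.

Not equivalent: only (⇐) holds.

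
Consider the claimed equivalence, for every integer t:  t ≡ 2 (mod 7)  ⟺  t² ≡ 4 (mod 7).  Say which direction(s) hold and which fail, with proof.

Only the forward direction holds.

(⟹) Suppose t ≡ 2 (mod 7). Write t = 7j + 2. Then (7j + 2)² = 49j² + 28j + 4 = 7(7j² + 4j) + 4, so t² ≡ 4 (mod 7).

(⟸) This fails: take t = 5. Then 5² = 25 ≡ 4 (mod 7), yet 5 ≡ 5 (mod 7), not 2.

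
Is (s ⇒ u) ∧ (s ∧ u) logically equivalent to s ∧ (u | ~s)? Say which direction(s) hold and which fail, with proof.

Both directions hold; the statement is true.

(⇒) Assume the antecedent. If u is true, the antecedent forces (u = T, s = T), and s ∧ (u | ~s) holds there. If u is false, the antecedent cannot hold. Either way s ∧ (u | ~s) holds.

(⇐) Assume the antecedent. If u is true, the antecedent forces (u = T, s = T), and (s ⇒ u) ∧ (s ∧ u) holds there. If u is false, the antecedent cannot hold. Either way (s ⇒ u) ∧ (s ∧ u) holds.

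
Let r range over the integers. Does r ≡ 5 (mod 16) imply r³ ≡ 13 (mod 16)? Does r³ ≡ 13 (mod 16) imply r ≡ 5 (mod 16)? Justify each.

(→) Suppose r ≡ 5 (mod 16). Write r = 16j + 5. Then (16j + 5)³ = 4096j³ + 3840j² + 1200j + 125 = 16(256j³ + 240j² + 75j + 7) + 13, so r³ ≡ 13 (mod 16).

(←) Conversely, suppose r³ ≡ 13 (mod 16). The only residue r in {0, …, 15} with r³ ≡ 13 (mod 16) is r = 5, so r ≡ 5 (mod 16).

The biconditional holds.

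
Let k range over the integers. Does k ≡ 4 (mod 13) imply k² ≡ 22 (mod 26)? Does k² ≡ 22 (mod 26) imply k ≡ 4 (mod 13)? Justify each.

(→) This fails: take k = 4. Then 4 ≡ 4 (mod 13), but 4² = 16 ≡ 16 (mod 26), not 22.

(←) This fails: take k = 10. Then 10² = 100 ≡ 22 (mod 26), yet 10 ≡ 10 (mod 13), not 4.

Neither direction holds.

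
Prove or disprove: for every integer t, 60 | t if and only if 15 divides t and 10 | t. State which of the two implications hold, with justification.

Not equivalent: only (⇒) holds.

(⟹) If 60 ∣ t, write t = 60q. Since 60 = 4·15, t = 15·(4q), so 15 ∣ t; and since 60 = 6·10, t = 10·(6q), so 10 ∣ t.

(⟸) This fails: take t = 30. Both 15 ∣ 30 and 10 ∣ 30, yet 30 is not a multiple of 60 (since 30 = 0·60 + 30), so 60 ∤ 30.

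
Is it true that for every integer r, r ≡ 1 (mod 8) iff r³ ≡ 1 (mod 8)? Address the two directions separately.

Equivalent; both directions hold.

Forward direction. Suppose r ≡ 1 (mod 8). Write r = 8j + 1. Then (8j + 1)³ = 512j³ + 192j² + 24j + 1 = 8(64j³ + 24j² + 3j) + 1, so r³ ≡ 1 (mod 8).

Converse. For the converse, argue contrapositively. If r ≢ 1 (mod 8), then r is congruent to one of 0, 2, 3, 4, 5, 6, 7 modulo 8, and these give r³ ≡ 0, 0, 3, 0, 5, 0, 7 respectively — never 1.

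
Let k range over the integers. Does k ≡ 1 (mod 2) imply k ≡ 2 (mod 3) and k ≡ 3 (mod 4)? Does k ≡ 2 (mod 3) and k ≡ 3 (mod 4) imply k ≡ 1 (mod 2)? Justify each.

(⇒) This fails: k = 1 gives 1 ≡ 1 (mod 2) but 1 ≡ 1 (mod 3), so the conjunction on the right does not hold.

(⇐) Conversely, if k ≡ 2 (mod 3) and k ≡ 3 (mod 4), then by the Chinese remainder theorem k ≡ 11 (mod 12). Since 11 ≡ 1 (mod 2) and 2 ∣ 12, we get k ≡ 1 (mod 2).

Not equivalent: only (⇐) holds.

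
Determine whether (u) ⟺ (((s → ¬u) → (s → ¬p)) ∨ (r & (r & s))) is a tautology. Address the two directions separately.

[⇐] This fails. Under r = F, p = F, s = F, u = F, the left side is false but the right side is true.

[⇒] Assume the antecedent. If u is true, the consequent reduces to true regardless of the other variables. If u is false, the antecedent cannot hold. Either way the consequent holds.

The forward direction holds; the converse fails.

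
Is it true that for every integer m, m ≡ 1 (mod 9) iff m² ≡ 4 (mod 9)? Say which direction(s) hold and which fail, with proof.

(→) This fails: take m = 1. Then 1 ≡ 1 (mod 9), but 1² = 1 ≡ 1 (mod 9), not 4.

(←) This fails: take m = 2. Then 2² = 4 ≡ 4 (mod 9), yet 2 ≡ 2 (mod 9), not 1.

Neither direction holds.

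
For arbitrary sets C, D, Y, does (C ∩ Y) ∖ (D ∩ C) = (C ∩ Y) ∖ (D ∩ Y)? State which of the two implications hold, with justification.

(⟹) Let x ∈ (C ∩ Y) ∖ (D ∩ C). Then x ∈ C ∩ Y and x ∉ D, from which x ∈ (C ∩ Y) ∖ (D ∩ Y).

(⟸) Let x ∈ (C ∩ Y) ∖ (D ∩ Y). Then x ∈ C ∩ Y and x ∉ D, from which x ∈ (C ∩ Y) ∖ (D ∩ C).

Both inclusions hold; the sets are equal.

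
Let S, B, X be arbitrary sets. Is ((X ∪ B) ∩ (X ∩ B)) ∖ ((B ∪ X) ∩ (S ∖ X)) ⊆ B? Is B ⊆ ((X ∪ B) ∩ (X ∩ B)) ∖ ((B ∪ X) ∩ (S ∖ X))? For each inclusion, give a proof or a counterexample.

Forward inclusion. Let x ∈ ((X ∪ B) ∩ (X ∩ B)) ∖ ((B ∪ X) ∩ (S ∖ X)). Then either x ∈ B ∩ X and x ∉ S; or x ∈ S ∩ B ∩ X. In each case x ∈ B, so ((X ∪ B) ∩ (X ∩ B)) ∖ ((B ∪ X) ∩ (S ∖ X)) ⊆ B.

Reverse inclusion. This inclusion fails. Take S = ∅, B = {1}, X = ∅; then 1 ∈ B but 1 ∉ ((X ∪ B) ∩ (X ∩ B)) ∖ ((B ∪ X) ∩ (S ∖ X)).

The sets are not equal: only the forward inclusion holds.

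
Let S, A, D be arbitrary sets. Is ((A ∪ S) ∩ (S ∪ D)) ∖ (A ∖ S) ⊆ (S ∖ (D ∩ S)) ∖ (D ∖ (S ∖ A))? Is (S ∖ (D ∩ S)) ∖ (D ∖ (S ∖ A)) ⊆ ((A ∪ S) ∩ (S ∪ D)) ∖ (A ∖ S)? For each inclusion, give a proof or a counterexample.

(⊇) Let x ∈ (S ∖ (D ∩ S)) ∖ (D ∖ (S ∖ A)). Then either x ∈ S and x ∉ A, D; or x ∈ S ∩ A and x ∉ D. In each case x ∈ ((A ∪ S) ∩ (S ∪ D)) ∖ (A ∖ S), so (S ∖ (D ∩ S)) ∖ (D ∖ (S ∖ A)) ⊆ ((A ∪ S) ∩ (S ∪ D)) ∖ (A ∖ S).

(⊆) This inclusion fails. Take S = {1}, A = ∅, D = {1}; then 1 ∈ ((A ∪ S) ∩ (S ∪ D)) ∖ (A ∖ S) but 1 ∉ (S ∖ (D ∩ S)) ∖ (D ∖ (S ∖ A)).

Only the reverse inclusion holds.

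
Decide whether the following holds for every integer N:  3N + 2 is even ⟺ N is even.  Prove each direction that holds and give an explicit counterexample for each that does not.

The biconditional holds.

(⟸) Suppose N is even; write N = 2j. Then 3N + 2 = 3·(2j) + 2 = 2·3j + 2, which is even.

(⟹) Suppose 3N + 2 is even. Since 3 is odd, 3N and N have the same parity, so 3N + 2 ≡ N + 2 (mod 2). As 2 is even, 3N + 2 is even exactly when N is even. Thus N is even.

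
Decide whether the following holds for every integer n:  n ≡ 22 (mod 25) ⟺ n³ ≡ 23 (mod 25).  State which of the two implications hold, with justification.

Both directions hold.

(→) Suppose n ≡ 22 (mod 25). Write n = 25j + 22. Then (25j + 22)³ = 15625j³ + 41250j² + 36300j + 10648 = 25(625j³ + 1650j² + 1452j + 425) + 23, so n³ ≡ 23 (mod 25).

(←) Conversely, suppose n³ ≡ 23 (mod 25). The only residue r in {0, …, 24} with r³ ≡ 23 (mod 25) is r = 22, so n ≡ 22 (mod 25).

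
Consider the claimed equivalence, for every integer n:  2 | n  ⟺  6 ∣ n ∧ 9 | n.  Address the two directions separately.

(⇒) fails; (⇐) holds.

(⟹) This fails: take n = 2. Certainly 2 ∣ 2, but 6 ∤ 2.

(⟸) Suppose 6 ∣ n and 9 ∣ n. Any common multiple of 6 and 9 is a multiple of their lcm; here lcm(6, 9) = 6·9/gcd(6, 9) = 54/3 = 18, so 18 ∣ n. Since 2 ∣ 18, it follows that 2 ∣ n.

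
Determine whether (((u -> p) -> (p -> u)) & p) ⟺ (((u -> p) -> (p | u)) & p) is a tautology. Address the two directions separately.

(⇒) holds; (⇐) fails.

[⇒] Assume the antecedent. If u is true, the antecedent forces (u = T, p = T), and ((u -> p) -> (p | u)) & p holds there. If u is false, the antecedent cannot hold. Either way ((u -> p) -> (p | u)) & p holds.

[⇐] This fails. Under u = F, p = T, the left side is false but the right side is true.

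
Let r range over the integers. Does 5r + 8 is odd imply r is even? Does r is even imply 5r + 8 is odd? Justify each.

Both directions fail.

(→) This fails: r = 3 gives 5r + 8 = 23, which is odd, but 3 is odd, not even.

(←) This also fails: r = 2 is even, but 5r + 8 = 18 is even, not odd.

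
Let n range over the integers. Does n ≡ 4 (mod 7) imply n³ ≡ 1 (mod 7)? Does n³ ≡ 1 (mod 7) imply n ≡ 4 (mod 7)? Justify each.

(⇒) Suppose n ≡ 4 (mod 7). Write n = 7j + 4. Then (7j + 4)³ = 343j³ + 588j² + 336j + 64 = 7(49j³ + 84j² + 48j + 9) + 1, so n³ ≡ 1 (mod 7).

(⇐) This fails: take n = 1. Then 1³ = 1 ≡ 1 (mod 7), yet 1 ≡ 1 (mod 7), not 4.

(⇒) holds; (⇐) fails.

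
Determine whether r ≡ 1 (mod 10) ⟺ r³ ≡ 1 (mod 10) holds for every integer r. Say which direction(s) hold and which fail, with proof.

Both implications hold.

(→) Suppose r ≡ 1 (mod 10). Write r = 10j + 1. Then (10j + 1)³ = 1000j³ + 300j² + 30j + 1 = 10(100j³ + 30j² + 3j) + 1, so r³ ≡ 1 (mod 10).

(←) For the converse, argue contrapositively. If r ≢ 1 (mod 10), then r is congruent to one of 0, 2, 3, 4, 5, 6, 7, 8, 9 modulo 10, and these give r³ ≡ 0, 8, 7, 4, 5, 6, 3, 2, 9 respectively — never 1.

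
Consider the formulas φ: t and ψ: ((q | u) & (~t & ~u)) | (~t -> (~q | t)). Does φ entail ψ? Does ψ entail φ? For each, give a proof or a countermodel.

(⇒) holds; (⇐) fails.

(⇒) Assume the antecedent. If u is true, the antecedent forces (u = T, t = T, q = F) or (u = T, t = T, q = T), and the consequent holds there. If u is false, the consequent reduces to true regardless of the other variables. Either way the consequent holds.

(⇐) This fails. Under u = F, t = F, q = F, the left side is false but the right side is true.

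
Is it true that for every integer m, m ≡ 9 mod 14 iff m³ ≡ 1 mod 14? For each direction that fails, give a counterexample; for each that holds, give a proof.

Not equivalent: only (⇒) holds.

Forward direction. Suppose m ≡ 9 mod 14. Write m = 14j + 9. Then (14j + 9)³ = 2744j³ + 5292j² + 3402j + 729 = 14(196j³ + 378j² + 243j + 52) + 1, so m³ ≡ 1 (mod 14).

Converse. This fails: take m = 1. Then 1³ = 1 ≡ 1 (mod 14), yet 1 ≡ 1 (mod 14), not 9.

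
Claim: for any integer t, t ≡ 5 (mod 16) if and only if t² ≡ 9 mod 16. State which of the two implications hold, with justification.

Not equivalent: only (⇒) holds.

(⟹) Suppose t ≡ 5 (mod 16). Write t = 16j + 5. Then (16j + 5)² = 256j² + 160j + 25 = 16(16j² + 10j + 1) + 9, so t² ≡ 9 (mod 16).

(⟸) This fails: take t = 3. Then 3² = 9 ≡ 9 (mod 16), yet 3 ≡ 3 (mod 16), not 5.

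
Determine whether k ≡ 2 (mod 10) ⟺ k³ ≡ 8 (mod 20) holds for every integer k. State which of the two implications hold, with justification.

The biconditional holds.

(⟹) Suppose k ≡ 2 (mod 10). Working modulo 20, k ∈ {2, 12}; for each such r, r³ ≡ 8 (mod 20).

(⟸) Conversely, the residues r modulo 20 with r³ ≡ 8 (mod 20) are exactly {2, 12}, and each is ≡ 2 (mod 10).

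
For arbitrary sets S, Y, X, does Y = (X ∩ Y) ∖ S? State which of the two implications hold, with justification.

(⟹) This inclusion fails. Take S = ∅, Y = {1}, X = ∅; then 1 ∈ Y but 1 ∉ (X ∩ Y) ∖ S.

(⟸) Let x ∈ (X ∩ Y) ∖ S. Then x ∈ Y ∩ X and x ∉ S, from which x ∈ Y.

(⊆) fails; (⊇) holds.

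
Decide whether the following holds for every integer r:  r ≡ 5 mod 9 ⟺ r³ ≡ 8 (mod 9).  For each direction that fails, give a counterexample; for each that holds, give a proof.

(←) This fails: take r = 2. Then 2³ = 8 ≡ 8 (mod 9), yet 2 ≡ 2 (mod 9), not 5.

(→) Suppose r ≡ 5 mod 9. Write r = 9j + 5. Then (9j + 5)³ = 729j³ + 1215j² + 675j + 125 = 9(81j³ + 135j² + 75j + 13) + 8, so r³ ≡ 8 (mod 9).

Not equivalent: only (⇒) holds.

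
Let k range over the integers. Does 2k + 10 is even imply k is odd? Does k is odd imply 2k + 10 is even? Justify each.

Not equivalent: only (⇐) holds.

(→) This fails: take k = 6. Then 2k + 10 = 22, which is even, yet k = 6 is even, not odd.

(←) Suppose k is odd. Since 2 is even, 2k is even for every k, so 2k + 10 has the same parity as 10, which is even. Hence 2k + 10 is even.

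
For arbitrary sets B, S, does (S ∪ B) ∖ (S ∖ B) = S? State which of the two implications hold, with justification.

(⊆) This inclusion fails. Take B = {1}, S = ∅; then 1 ∈ (S ∪ B) ∖ (S ∖ B) but 1 ∉ S.

(⊇) This inclusion fails. Take B = ∅, S = {1}; then 1 ∈ S but 1 ∉ (S ∪ B) ∖ (S ∖ B).

Neither inclusion holds.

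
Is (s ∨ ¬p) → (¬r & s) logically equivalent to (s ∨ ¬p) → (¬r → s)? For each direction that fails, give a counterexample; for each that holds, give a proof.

Not equivalent: only (⇒) holds.

(⟹) Assume the antecedent. If s is true, (s ∨ ¬p) → (¬r → s) reduces to true regardless of the other variables. If s is false, the antecedent forces (s = F, p = T, r = F) or (s = F, p = T, r = T), and (s ∨ ¬p) → (¬r → s) holds there. Either way (s ∨ ¬p) → (¬r → s) holds.

(⟸) This fails. Under s = F, p = F, r = T, the left side is false but the right side is true.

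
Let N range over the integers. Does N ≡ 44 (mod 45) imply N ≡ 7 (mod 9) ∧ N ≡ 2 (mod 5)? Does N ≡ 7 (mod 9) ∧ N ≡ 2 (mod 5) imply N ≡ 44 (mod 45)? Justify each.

[⇒] This fails: N = 44 gives 44 ≡ 44 (mod 45) but 44 ≡ 8 (mod 9), so the conjunction on the right does not hold.

[⇐] This fails: N = 7 satisfies both congruences on the right (7 ≡ 7 mod 9 and 7 ≡ 2 mod 5) yet 7 ≡ 7 (mod 45), not 44.

Neither implication holds.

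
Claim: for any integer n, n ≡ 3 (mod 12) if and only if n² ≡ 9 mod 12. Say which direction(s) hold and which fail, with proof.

Not equivalent: only (⇒) holds.

(⇒) Suppose n ≡ 3 (mod 12). Write n = 12j + 3. Then (12j + 3)² = 144j² + 72j + 9 = 12(12j² + 6j) + 9, so n² ≡ 9 (mod 12).

(⇐) This fails: take n = 9. Then 9² = 81 ≡ 9 (mod 12), yet 9 ≡ 9 (mod 12), not 3.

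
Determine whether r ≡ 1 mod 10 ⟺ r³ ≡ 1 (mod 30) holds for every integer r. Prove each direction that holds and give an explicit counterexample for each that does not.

Not equivalent: only (⇐) holds.

(⇒) This fails: take r = 11. Then 11 ≡ 1 (mod 10), but 11³ = 1331 ≡ 11 (mod 30), not 1.

(⇐) Conversely, the residues r modulo 30 with r³ ≡ 1 (mod 30) are exactly {1}, and each is ≡ 1 (mod 10).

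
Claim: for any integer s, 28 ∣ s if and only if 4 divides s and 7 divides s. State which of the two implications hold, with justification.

(→) If 28 ∣ s, write s = 28q. Since 28 = 7·4, s = 4·(7q), so 4 ∣ s; and since 28 = 4·7, s = 7·(4q), so 7 ∣ s.

(←) Suppose 4 ∣ s and 7 ∣ s. Any common multiple of 4 and 7 is a multiple of their lcm; here gcd(4, 7) = 1, so lcm(4, 7) = 4·7 = 28, so 28 ∣ s.

Both directions hold; the statement is true.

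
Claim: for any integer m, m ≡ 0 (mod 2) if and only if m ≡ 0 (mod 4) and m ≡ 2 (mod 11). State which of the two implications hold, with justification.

Forward direction. This fails: m = 0 gives 0 ≡ 0 (mod 2) but 0 ≡ 0 (mod 11), so the conjunction on the right does not hold.

Converse. If m ≡ 0 (mod 4) and m ≡ 2 (mod 11), then by the Chinese remainder theorem m ≡ 24 (mod 44). Since 24 ≡ 0 (mod 2) and 2 ∣ 44, we get m ≡ 0 (mod 2).

(⇒) fails; (⇐) holds.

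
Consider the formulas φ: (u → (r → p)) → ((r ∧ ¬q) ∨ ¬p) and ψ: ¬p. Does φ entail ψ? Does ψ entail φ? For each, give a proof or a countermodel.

(⟸) Assume the antecedent. If p is true, the antecedent cannot hold. If p is false, the consequent reduces to true regardless of the other variables. Either way the consequent holds.

(⟹) This fails. Under r = T, u = F, p = T, q = F, the left side is true but the right side is false.

Only the converse holds.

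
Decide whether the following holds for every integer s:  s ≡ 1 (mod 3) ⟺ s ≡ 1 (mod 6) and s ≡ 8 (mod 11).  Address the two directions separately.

The forward direction fails; the converse holds.

(⟹) This fails: s = 1 gives 1 ≡ 1 (mod 3) but 1 ≡ 1 (mod 11), so the conjunction on the right does not hold.

(⟸) Conversely, if s ≡ 1 (mod 6) and s ≡ 8 (mod 11), then by the Chinese remainder theorem s ≡ 19 (mod 66). Since 19 ≡ 1 (mod 3) and 3 ∣ 66, we get s ≡ 1 (mod 3).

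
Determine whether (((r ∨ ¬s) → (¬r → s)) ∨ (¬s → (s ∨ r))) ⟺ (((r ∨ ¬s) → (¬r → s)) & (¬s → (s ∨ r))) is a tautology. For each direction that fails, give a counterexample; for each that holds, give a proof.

The biconditional holds.

[⇒] Assume the antecedent. If s is true, the consequent reduces to true regardless of the other variables. If s is false, the antecedent forces (s = F, r = T), and the consequent holds there. Either way the consequent holds.

[⇐] Assume the antecedent. If s is true, the consequent reduces to true regardless of the other variables. If s is false, the antecedent forces (s = F, r = T), and the consequent holds there. Either way the consequent holds.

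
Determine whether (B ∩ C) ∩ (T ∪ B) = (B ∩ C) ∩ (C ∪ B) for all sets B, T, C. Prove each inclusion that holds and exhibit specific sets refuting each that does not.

Forward inclusion. Let x ∈ (B ∩ C) ∩ (T ∪ B). Then either x ∈ B ∩ C and x ∉ T; or x ∈ B ∩ T ∩ C. In each case x ∈ (B ∩ C) ∩ (C ∪ B), so (B ∩ C) ∩ (T ∪ B) ⊆ (B ∩ C) ∩ (C ∪ B).

Reverse inclusion. Let x ∈ (B ∩ C) ∩ (C ∪ B). Then either x ∈ B ∩ C and x ∉ T; or x ∈ B ∩ T ∩ C. In each case x ∈ (B ∩ C) ∩ (T ∪ B), so (B ∩ C) ∩ (C ∪ B) ⊆ (B ∩ C) ∩ (T ∪ B).

The two sets are equal.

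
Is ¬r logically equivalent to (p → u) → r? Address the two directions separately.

[⇒] This fails. Under u = F, r = F, p = F, the left side is true but the right side is false.

[⇐] This fails. Under u = F, r = T, p = F, the left side is false but the right side is true.

Neither implication holds.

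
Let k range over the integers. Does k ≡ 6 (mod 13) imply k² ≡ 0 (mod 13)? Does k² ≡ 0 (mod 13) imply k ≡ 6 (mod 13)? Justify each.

(⇒) This fails: take k = 6. Then 6 ≡ 6 (mod 13), but 6² = 36 ≡ 10 (mod 13), not 0.

(⇐) This fails: take k = 0. Then 0² = 0 ≡ 0 (mod 13), yet 0 ≡ 0 (mod 13), not 6.

Both directions fail.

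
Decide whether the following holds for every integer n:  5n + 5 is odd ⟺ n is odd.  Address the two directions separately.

[⇒] This fails: n = 2 gives 5n + 5 = 15, which is odd, but 2 is even, not odd.

[⇐] This also fails: n = 3 is odd, but 5n + 5 = 20 is even, not odd.

Neither direction holds.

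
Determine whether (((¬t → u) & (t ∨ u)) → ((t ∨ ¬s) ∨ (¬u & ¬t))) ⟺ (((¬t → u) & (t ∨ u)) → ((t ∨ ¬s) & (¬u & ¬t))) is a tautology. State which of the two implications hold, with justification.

Forward direction. This fails. Under u = T, s = F, t = F, the left side is true but the right side is false.

Converse. Assume the antecedent. If u is true, the antecedent cannot hold. If u is false, the consequent reduces to true regardless of the other variables. Either way the consequent holds.

Only the reverse direction holds.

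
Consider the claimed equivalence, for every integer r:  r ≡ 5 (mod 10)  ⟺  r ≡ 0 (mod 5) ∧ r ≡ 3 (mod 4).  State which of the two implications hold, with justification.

The forward direction fails; the converse holds.

(⟸) If r ≡ 0 (mod 5) and r ≡ 3 (mod 4), then by the Chinese remainder theorem r ≡ 15 (mod 20). Since 15 ≡ 5 (mod 10) and 10 ∣ 20, we get r ≡ 5 (mod 10).

(⟹) This fails: r = 5 gives 5 ≡ 5 (mod 10) but 5 ≡ 1 (mod 4), so the conjunction on the right does not hold.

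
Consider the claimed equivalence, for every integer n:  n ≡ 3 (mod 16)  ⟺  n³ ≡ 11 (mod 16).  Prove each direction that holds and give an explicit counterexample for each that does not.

Converse. Suppose n³ ≡ 11 (mod 16). The only residue r in {0, …, 15} with r³ ≡ 11 (mod 16) is r = 3, so n ≡ 3 (mod 16).

Forward direction. Suppose n ≡ 3 (mod 16). Write n = 16j + 3. Then (16j + 3)³ = 4096j³ + 2304j² + 432j + 27 = 16(256j³ + 144j² + 27j + 1) + 11, so n³ ≡ 11 (mod 16).

Both directions hold.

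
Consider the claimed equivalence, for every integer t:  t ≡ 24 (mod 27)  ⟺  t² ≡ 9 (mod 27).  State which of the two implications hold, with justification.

(⇐) This fails: take t = 3. Then 3² = 9 ≡ 9 (mod 27), yet 3 ≡ 3 (mod 27), not 24.

(⇒) Suppose t ≡ 24 (mod 27). Write t = 27j + 24. Then (27j + 24)² = 729j² + 1296j + 576 = 27(27j² + 48j + 21) + 9, so t² ≡ 9 (mod 27).

Only the forward implication holds.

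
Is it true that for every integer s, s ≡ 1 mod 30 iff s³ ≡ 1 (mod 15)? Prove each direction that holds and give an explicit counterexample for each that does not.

(⟹) Suppose s ≡ 1 (mod 30). Then s³ ≡ 1³ = 1 (mod 30), and since 15 ∣ 30, also s³ ≡ 1 (mod 15).

(⟸) This fails: take s = 16. Then 16³ = 4096 ≡ 1 (mod 15), yet 16 ≡ 16 (mod 30), not 1.

Not equivalent: only (⇒) holds.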